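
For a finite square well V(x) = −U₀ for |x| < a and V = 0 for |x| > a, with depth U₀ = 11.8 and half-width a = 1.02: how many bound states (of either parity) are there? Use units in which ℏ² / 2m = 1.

Define the well-strength parameter z₀ = (a/ℏ)√(2mU₀) = 1.02 × √(2·0.5·11.8) = 3.504.
The even/odd transcendental equations gain one root per π/2 in z₀, giving N = 1 + ⌊2z₀/π⌋ = 1 + ⌊2.231⌋ = 3.

N = 3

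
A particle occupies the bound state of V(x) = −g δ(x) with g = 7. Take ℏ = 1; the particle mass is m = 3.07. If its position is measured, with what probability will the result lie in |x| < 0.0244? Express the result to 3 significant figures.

The normalised bound state is ψ = √κ e^{−κ|x|} with κ = mg/ℏ² = 21.49.
P(|x| < d) = ∫_{−d}^{d} κ e^{−2κ|x|} dx = 1 − e^{−2κd} = 1 − e^{−1.049} = 0.6496.

P = 0.650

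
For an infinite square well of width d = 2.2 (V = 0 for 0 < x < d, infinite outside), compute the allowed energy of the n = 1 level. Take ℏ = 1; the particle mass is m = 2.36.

Requiring ψ(0) = ψ(d) = 0 quantises k = nπ/d, hence E_n = ℏ²k²/2m = n²π²ℏ²/(2md²).
E_1 = 1² × π² / (2 × 2.36 × 2.2²) = 0.4320.

E = 0.432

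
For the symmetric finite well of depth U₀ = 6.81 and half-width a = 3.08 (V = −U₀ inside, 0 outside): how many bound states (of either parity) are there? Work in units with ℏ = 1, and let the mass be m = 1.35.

N = 9

Define the well-strength parameter z₀ = (a/ℏ)√(2mU₀) = 3.08 × √(2·1.35·6.81) = 13.21.
The even/odd transcendental equations gain one root per π/2 in z₀, giving N = 1 + ⌊2z₀/π⌋ = 1 + ⌊8.408⌋ = 9.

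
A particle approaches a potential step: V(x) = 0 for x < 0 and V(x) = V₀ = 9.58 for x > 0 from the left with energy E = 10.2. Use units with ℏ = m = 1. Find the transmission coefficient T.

T = 0.635

The wavenumbers are k₁ = √(2mE)/ℏ = 4.517 on the left and k₂ = √(2m(E − V₀))/ℏ = 1.114 on the right.
Continuity of ψ and ψ′ at the step yields the reflection amplitude r = (k₁ − k₂)/(k₁ + k₂) = 0.6044; thus R = |r|² = 0.3653, T = 0.6347.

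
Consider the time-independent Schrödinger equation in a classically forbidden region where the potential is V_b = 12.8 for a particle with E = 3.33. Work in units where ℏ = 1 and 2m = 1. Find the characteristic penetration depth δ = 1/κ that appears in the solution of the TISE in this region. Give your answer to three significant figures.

Since E < V_b the TISE in this region is ψ'' = κ²ψ with κ = √(2m(V_b − E))/ℏ.
κ = √(2 × 0.5 × 9.47) = 3.077. The penetration depth is δ = 1/κ = 0.325.

δ = 0.325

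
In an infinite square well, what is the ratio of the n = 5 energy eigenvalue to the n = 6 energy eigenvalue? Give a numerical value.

E_n = n²π²ℏ²/(2mL²) so the ratio is n₂²/n₁² = 25/36 = 0.694444.

0.694444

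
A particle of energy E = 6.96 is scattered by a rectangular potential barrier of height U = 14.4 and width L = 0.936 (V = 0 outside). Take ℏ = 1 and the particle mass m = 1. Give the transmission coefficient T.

T = 0.00292

E < U: inside the barrier ψ ∝ e^{±κx} with κ = √(2m(U − E))/ℏ = 3.857.
κL = 3.611, sinh(κL) = 18.48.
Matching ψ, ψ′ at both faces gives T = [1 + U² sinh²(κL) / (4E(U − E))]⁻¹ = 1/342.9 = 0.00292.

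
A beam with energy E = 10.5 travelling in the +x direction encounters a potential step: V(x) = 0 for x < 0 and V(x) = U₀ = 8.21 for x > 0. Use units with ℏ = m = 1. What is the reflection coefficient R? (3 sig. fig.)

R = 0.132

On each side the TISE gives plane waves with k = √(2m(E − V))/ℏ: k₁ = √(2·1·10.5) = 4.583, k₂ = √(2·1·2.29) = 2.140.
Continuity of ψ and ψ′ at the step yields the reflection amplitude r = (k₁ − k₂)/(k₁ + k₂) = 0.3633; thus R = |r|² = 0.1320, T = 0.8680.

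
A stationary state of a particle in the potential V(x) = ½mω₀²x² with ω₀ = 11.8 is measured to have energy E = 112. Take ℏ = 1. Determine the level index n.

n = 9

E_n = ℏω₀(n + ½) ⇒ n = E/(ℏω₀) − ½ = 112/11.8 − 0.5 = 8.992 → n = 9.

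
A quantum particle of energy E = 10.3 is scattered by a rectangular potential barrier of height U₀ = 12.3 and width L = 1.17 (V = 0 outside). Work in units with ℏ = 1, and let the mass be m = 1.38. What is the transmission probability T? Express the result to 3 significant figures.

T = 0.00892

Since E < U₀ the interior solution is evanescent with decay constant κ = √(2m(U₀ − E))/ℏ = 2.349.
κL = 2.749, sinh(κL) = 7.781.
The exact tunnelling result is T⁻¹ = 1 + U₀² sinh²(κL) / [4E(U₀ − E)] = 112.1, so T = 0.00892.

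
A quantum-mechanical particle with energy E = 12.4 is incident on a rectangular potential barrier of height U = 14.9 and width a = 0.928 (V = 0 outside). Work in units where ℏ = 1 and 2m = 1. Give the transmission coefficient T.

T = 0.117

E < U: inside the barrier ψ ∝ e^{±κx} with κ = √(2m(U − E))/ℏ = 1.581.
κa = 1.467, sinh(κa) = 2.053.
The exact tunnelling result is T⁻¹ = 1 + U² sinh²(κa) / [4E(U − E)] = 8.550, so T = 0.117.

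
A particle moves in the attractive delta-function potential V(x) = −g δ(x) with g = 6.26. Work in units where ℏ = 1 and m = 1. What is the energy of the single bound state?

The bound state is ψ(x) = √κ e^{−κ|x|}. The derivative jump ψ'(0⁺) − ψ'(0⁻) = −(2mg/ℏ²)ψ(0) fixes κ = mg/ℏ² = 6.260.
Then E = −ℏ²κ²/(2m) = −mg²/(2ℏ²) = -19.59.

E = -19.6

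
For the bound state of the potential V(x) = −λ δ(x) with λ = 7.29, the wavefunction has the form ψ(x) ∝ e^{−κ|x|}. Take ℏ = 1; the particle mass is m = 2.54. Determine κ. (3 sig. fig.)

Integrating the TISE across x = 0 gives the cusp condition ψ'(0⁺) − ψ'(0⁻) = −(2mλ/ℏ²)ψ(0).
With ψ ∝ e^{−κ|x|} this yields −2κ = −2mλ/ℏ², so κ = mλ/ℏ² = 18.52.

κ = 18.5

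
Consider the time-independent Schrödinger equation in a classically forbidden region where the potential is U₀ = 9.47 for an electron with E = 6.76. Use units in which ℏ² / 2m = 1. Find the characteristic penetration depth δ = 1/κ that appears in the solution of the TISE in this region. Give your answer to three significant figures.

δ = 0.607

Since E < U₀ the TISE in this region is ψ'' = κ²ψ with κ = √(2m(U₀ − E))/ℏ.
κ = √(2 × 0.5 × 2.71) = 1.646. The penetration depth is δ = 1/κ = 0.607.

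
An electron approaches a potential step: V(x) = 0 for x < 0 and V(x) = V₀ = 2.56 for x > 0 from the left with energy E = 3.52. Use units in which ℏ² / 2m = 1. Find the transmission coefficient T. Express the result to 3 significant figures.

T = 0.901

The wavenumbers are k₁ = √(2mE)/ℏ = 1.876 on the left and k₂ = √(2m(E − V₀))/ℏ = 0.9798 on the right.
Continuity of ψ and ψ′ at the step yields the reflection amplitude r = (k₁ − k₂)/(k₁ + k₂) = 0.3139; thus R = |r|² = 0.09851, T = 0.9015.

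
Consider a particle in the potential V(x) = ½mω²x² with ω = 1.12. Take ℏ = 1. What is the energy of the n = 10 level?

The oscillator eigenvalues are E_n = ℏω(n + ½), so E_10 = 1.12 × 10.5 = 11.76.

E = 11.8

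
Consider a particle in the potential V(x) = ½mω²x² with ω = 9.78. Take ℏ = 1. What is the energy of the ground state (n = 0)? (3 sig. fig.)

E = 4.89

Using E_n = (n + ½)ℏω: E_0 = 0.5 × 9.78 = 4.890.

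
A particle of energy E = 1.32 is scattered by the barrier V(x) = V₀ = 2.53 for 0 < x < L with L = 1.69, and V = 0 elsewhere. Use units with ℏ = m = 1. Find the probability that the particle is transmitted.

T = 0.0206

E < V₀: inside the barrier ψ ∝ e^{±κx} with κ = √(2m(V₀ − E))/ℏ = 1.556.
κL = 2.629, sinh(κL) = 6.894.
Matching ψ, ψ′ at both faces gives T = [1 + V₀² sinh²(κL) / (4E(V₀ − E))]⁻¹ = 1/48.62 = 0.0206.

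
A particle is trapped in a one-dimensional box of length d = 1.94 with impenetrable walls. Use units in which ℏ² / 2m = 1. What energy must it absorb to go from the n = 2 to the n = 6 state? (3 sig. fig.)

ΔE = 83.9

E_n = n²π²ℏ²/(2md²), so ΔE = (6² − 2²) π²ℏ²/(2md²).
ΔE = 32 × π² / (2 × 0.5 × 1.94²) = 83.92.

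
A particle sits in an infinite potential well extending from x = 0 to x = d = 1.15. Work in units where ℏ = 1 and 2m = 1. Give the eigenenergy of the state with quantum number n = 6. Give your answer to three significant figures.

E = 269

The infinite-well eigenfunctions ψ_n = √(2/d) sin(nπx/d) vanish at both walls, giving E_n = n²π²ℏ²/(2md²).
E_6 = 6² × π² / (2 × 0.5 × 1.15²) = 268.7.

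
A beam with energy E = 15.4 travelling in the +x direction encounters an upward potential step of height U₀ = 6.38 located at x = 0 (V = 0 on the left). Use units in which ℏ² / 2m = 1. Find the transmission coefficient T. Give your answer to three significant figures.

T = 0.982

The wavenumbers are k₁ = √(2mE)/ℏ = 3.924 on the left and k₂ = √(2m(E − U₀))/ℏ = 3.003 on the right.
Matching ψ and ψ′ at x = 0 gives r = (k₁ − k₂)/(k₁ + k₂), so R = r² = 0.01767 and T = 1 − R = 0.9823.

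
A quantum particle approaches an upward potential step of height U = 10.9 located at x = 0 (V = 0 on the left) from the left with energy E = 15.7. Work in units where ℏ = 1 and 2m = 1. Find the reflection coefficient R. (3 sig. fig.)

On each side the TISE gives plane waves with k = √(2m(E − V))/ℏ: k₁ = √(2·½·15.7) = 3.962, k₂ = √(2·½·4.8) = 2.191.
Matching ψ and ψ′ at x = 0 gives r = (k₁ − k₂)/(k₁ + k₂), so R = r² = 0.08288 and T = 1 − R = 0.9171.

R = 0.0829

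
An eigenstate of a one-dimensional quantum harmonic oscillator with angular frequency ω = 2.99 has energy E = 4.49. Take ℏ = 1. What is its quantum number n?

E_n = ℏω(n + ½) ⇒ n = E/(ℏω) − ½ = 4.49/2.99 − 0.5 = 1.002 → n = 1.

n = 1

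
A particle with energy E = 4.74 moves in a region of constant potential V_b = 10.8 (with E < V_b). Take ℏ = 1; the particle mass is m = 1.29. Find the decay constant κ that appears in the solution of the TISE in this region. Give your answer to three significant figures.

Since E < V_b the TISE in this region is ψ'' = κ²ψ with κ = √(2m(V_b − E))/ℏ.
κ = √(2 × 1.29 × 6.06) = 3.954.

κ = 3.95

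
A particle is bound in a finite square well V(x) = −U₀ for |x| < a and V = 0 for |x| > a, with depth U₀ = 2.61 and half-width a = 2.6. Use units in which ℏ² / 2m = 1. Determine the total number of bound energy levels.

Define the well-strength parameter z₀ = (a/ℏ)√(2mU₀) = 2.6 × √(2·0.5·2.61) = 4.200.
The even/odd transcendental equations gain one root per π/2 in z₀, giving N = 1 + ⌊2z₀/π⌋ = 1 + ⌊2.674⌋ = 3.

N = 3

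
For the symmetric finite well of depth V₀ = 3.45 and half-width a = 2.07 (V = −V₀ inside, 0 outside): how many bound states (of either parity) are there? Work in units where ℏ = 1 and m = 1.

N = 4

Define the well-strength parameter z₀ = (a/ℏ)√(2mV₀) = 2.07 × √(2·1·3.45) = 5.437.
A new bound state (alternating even/odd) appears each time z₀ passes a multiple of π/2, so N = ⌊2z₀/π⌋ + 1 = ⌊3.462⌋ + 1 = 4.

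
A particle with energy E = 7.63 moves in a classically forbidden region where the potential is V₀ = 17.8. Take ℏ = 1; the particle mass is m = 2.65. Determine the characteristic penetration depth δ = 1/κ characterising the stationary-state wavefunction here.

δ = 0.136

Since E < V₀ the TISE in this region is ψ'' = κ²ψ with κ = √(2m(V₀ − E))/ℏ.
κ = √(2 × 2.65 × 10.17) = 7.342. The penetration depth is δ = 1/κ = 0.136.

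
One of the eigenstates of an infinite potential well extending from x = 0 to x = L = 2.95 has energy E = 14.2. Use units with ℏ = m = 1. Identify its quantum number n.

n = 5

From E_n = n²π²ℏ²/(2mL²) invert to n = √(2mL²E)/(πℏ).
n = (2.95/π) × √(2 × 1 × 14.2) = 5.004 → n = 5.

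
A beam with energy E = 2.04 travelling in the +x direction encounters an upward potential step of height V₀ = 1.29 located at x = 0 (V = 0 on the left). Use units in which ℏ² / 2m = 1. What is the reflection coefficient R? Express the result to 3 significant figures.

R = 0.0601

The wavenumbers are k₁ = √(2mE)/ℏ = 1.428 on the left and k₂ = √(2m(E − V₀))/ℏ = 0.8660 on the right.
Matching ψ and ψ′ at x = 0 gives r = (k₁ − k₂)/(k₁ + k₂), so R = r² = 0.06006 and T = 1 − R = 0.9399.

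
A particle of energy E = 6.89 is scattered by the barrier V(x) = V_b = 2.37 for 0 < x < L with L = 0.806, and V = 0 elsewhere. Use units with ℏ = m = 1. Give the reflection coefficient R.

Above the barrier the interior wavenumber is k₂ = √(2m(E − V_b))/ℏ = 3.007, giving phase k₂L = 2.423.
T = [1 + V_b² sin²(k₂L) / (4E(E − V_b))]⁻¹ = 1/1.020 = 0.981.
R = 1 − T = 0.0192.

R = 0.0192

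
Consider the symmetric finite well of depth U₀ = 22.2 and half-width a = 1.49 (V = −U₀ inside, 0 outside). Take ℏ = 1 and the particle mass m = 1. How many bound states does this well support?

Define the well-strength parameter z₀ = (a/ℏ)√(2mU₀) = 1.49 × √(2·1·22.2) = 9.928.
A new bound state (alternating even/odd) appears each time z₀ passes a multiple of π/2, so N = ⌊2z₀/π⌋ + 1 = ⌊6.321⌋ + 1 = 7.

N = 7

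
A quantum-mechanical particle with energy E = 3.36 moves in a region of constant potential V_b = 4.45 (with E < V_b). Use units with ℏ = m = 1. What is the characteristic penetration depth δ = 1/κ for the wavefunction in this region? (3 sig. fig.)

δ = 0.677

Since E < V_b the TISE in this region is ψ'' = κ²ψ with κ = √(2m(V_b − E))/ℏ.
κ = √(2 × 1 × 1.09) = 1.476. The penetration depth is δ = 1/κ = 0.677.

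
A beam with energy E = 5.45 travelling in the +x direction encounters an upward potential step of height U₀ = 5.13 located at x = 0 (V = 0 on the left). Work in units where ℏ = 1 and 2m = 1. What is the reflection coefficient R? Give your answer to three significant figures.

The wavenumbers are k₁ = √(2mE)/ℏ = 2.335 on the left and k₂ = √(2m(E − U₀))/ℏ = 0.5657 on the right.
Matching ψ and ψ′ at x = 0 gives r = (k₁ − k₂)/(k₁ + k₂), so R = r² = 0.3720 and T = 1 − R = 0.6280.

R = 0.372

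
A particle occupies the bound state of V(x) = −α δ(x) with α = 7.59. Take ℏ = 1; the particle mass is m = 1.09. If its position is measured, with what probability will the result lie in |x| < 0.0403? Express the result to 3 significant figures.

P = 0.487

The normalised bound state is ψ = √κ e^{−κ|x|} with κ = mα/ℏ² = 8.273.
P(|x| < d) = ∫_{−d}^{d} κ e^{−2κ|x|} dx = 1 − e^{−2κd} = 1 − e^{−0.6668} = 0.4867.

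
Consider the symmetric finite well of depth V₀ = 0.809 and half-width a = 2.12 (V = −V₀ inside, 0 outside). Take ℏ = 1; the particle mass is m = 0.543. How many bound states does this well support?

Define the well-strength parameter z₀ = (a/ℏ)√(2mV₀) = 2.12 × √(2·0.543·0.809) = 1.987.
The even/odd transcendental equations gain one root per π/2 in z₀, giving N = 1 + ⌊2z₀/π⌋ = 1 + ⌊1.265⌋ = 2.

N = 2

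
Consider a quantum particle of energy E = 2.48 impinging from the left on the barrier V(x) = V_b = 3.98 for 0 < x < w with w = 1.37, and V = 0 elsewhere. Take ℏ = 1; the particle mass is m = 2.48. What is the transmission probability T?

Since E < V_b the interior solution is evanescent with decay constant κ = √(2m(V_b − E))/ℏ = 2.728.
κw = 3.737, sinh(κw) = 20.97.
The exact tunnelling result is T⁻¹ = 1 + V_b² sinh²(κw) / [4E(V_b − E)] = 469.2, so T = 0.00213.

T = 0.00213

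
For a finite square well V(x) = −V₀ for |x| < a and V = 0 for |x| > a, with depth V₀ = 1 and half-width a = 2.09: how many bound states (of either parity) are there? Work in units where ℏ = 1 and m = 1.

The dimensionless depth is z₀ = a√(2mV₀)/ℏ = 2.09 × √(2.000) = 2.956.
A new bound state (alternating even/odd) appears each time z₀ passes a multiple of π/2, so N = ⌊2z₀/π⌋ + 1 = ⌊1.882⌋ + 1 = 2.

N = 2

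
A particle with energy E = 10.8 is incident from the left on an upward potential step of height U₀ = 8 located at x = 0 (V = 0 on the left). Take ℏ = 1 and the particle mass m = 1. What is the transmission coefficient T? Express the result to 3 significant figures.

T = 0.894

The wavenumbers are k₁ = √(2mE)/ℏ = 4.648 on the left and k₂ = √(2m(E − U₀))/ℏ = 2.366 on the right.
Continuity of ψ and ψ′ at the step yields the reflection amplitude r = (k₁ − k₂)/(k₁ + k₂) = 0.3252; thus R = |r|² = 0.1058, T = 0.8942.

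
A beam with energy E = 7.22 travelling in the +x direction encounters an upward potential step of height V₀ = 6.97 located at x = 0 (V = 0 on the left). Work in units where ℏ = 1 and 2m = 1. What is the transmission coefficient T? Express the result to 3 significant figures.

T = 0.529

The wavenumbers are k₁ = √(2mE)/ℏ = 2.687 on the left and k₂ = √(2m(E − V₀))/ℏ = 0.5000 on the right.
Continuity of ψ and ψ′ at the step yields the reflection amplitude r = (k₁ − k₂)/(k₁ + k₂) = 0.6862; thus R = |r|² = 0.4709, T = 0.5291.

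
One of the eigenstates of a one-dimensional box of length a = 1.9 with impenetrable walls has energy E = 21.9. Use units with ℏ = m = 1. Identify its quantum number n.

For an infinite well E_n = n²π²ℏ²/(2ma²), so n = (a/πℏ)√(2mE).
n = (1.9/π) × √(2 × 1 × 21.9) = 4.003 → n = 4.

n = 4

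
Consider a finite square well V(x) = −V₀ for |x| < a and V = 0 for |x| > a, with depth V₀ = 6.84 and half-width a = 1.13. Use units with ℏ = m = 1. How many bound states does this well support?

Define the well-strength parameter z₀ = (a/ℏ)√(2mV₀) = 1.13 × √(2·1·6.84) = 4.179.
A new bound state (alternating even/odd) appears each time z₀ passes a multiple of π/2, so N = ⌊2z₀/π⌋ + 1 = ⌊2.661⌋ + 1 = 3.

N = 3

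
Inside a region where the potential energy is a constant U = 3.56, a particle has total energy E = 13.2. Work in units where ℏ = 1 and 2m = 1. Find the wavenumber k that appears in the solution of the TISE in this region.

k = 3.10

With E > U the solution is oscillatory, ψ ∝ e^{±ikx} with k = √(2m(E − U))/ℏ.
k = √(2 × 0.5 × 9.64) = 3.105.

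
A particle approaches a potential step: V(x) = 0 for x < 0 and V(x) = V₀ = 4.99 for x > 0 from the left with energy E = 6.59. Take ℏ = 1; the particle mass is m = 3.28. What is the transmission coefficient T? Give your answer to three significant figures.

T = 0.885

The wavenumbers are k₁ = √(2mE)/ℏ = 6.575 on the left and k₂ = √(2m(E − V₀))/ℏ = 3.240 on the right.
Matching ψ and ψ′ at x = 0 gives r = (k₁ − k₂)/(k₁ + k₂), so R = r² = 0.1155 and T = 1 − R = 0.8845.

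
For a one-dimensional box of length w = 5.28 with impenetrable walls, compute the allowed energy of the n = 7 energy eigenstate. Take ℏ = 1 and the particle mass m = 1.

E = 8.67

Requiring ψ(0) = ψ(w) = 0 quantises k = nπ/w, hence E_n = ℏ²k²/2m = n²π²ℏ²/(2mw²).
E_7 = 7² × π² / (2 × 1 × 5.28²) = 8.674.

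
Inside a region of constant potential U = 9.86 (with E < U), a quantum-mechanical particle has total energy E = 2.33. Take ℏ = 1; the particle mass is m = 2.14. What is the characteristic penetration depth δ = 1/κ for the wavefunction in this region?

Since E < U the TISE in this region is ψ'' = κ²ψ with κ = √(2m(U − E))/ℏ.
κ = √(2 × 2.14 × 7.53) = 5.677. The penetration depth is δ = 1/κ = 0.176.

δ = 0.176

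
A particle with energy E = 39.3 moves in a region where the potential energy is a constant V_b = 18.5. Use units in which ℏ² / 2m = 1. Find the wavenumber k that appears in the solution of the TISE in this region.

k = 4.56

With E > V_b the solution is oscillatory, ψ ∝ e^{±ikx} with k = √(2m(E − V_b))/ℏ.
k = √(2 × 0.5 × 20.8) = 4.561.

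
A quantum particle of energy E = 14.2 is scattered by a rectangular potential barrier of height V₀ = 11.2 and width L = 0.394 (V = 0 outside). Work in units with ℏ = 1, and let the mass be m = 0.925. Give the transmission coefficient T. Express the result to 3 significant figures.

T = 0.679

E > V₀: inside the barrier k₂ = √(2m(E − V₀))/ℏ = 2.356, k₂L = 0.9282.
T = [1 + V₀² sin²(k₂L) / (4E(E − V₀))]⁻¹ = 1/1.472 = 0.679.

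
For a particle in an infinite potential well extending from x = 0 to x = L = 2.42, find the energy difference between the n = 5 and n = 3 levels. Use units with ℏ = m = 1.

ΔE = 13.5

E_n = n²π²ℏ²/(2mL²), so ΔE = (5² − 3²) π²ℏ²/(2mL²).
ΔE = 16 × π² / (2 × 1 × 2.42²) = 13.48.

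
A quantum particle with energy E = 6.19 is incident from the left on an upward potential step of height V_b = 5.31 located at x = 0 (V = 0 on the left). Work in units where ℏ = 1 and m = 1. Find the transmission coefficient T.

T = 0.795

The wavenumbers are k₁ = √(2mE)/ℏ = 3.519 on the left and k₂ = √(2m(E − V_b))/ℏ = 1.327 on the right.
Continuity of ψ and ψ′ at the step yields the reflection amplitude r = (k₁ − k₂)/(k₁ + k₂) = 0.4524; thus R = |r|² = 0.2047, T = 0.7953.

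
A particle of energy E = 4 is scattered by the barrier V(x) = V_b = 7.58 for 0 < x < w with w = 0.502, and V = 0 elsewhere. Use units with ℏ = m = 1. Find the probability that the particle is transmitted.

T = 0.238

Since E < V_b the interior solution is evanescent with decay constant κ = √(2m(V_b − E))/ℏ = 2.676.
κw = 1.343, sinh(κw) = 1.785.
The exact tunnelling result is T⁻¹ = 1 + V_b² sinh²(κw) / [4E(V_b − E)] = 4.197, so T = 0.238.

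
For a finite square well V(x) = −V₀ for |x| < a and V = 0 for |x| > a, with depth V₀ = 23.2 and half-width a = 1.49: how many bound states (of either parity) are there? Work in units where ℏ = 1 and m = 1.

The dimensionless depth is z₀ = a√(2mV₀)/ℏ = 1.49 × √(46.40) = 10.15.
The even/odd transcendental equations gain one root per π/2 in z₀, giving N = 1 + ⌊2z₀/π⌋ = 1 + ⌊6.461⌋ = 7.

N = 7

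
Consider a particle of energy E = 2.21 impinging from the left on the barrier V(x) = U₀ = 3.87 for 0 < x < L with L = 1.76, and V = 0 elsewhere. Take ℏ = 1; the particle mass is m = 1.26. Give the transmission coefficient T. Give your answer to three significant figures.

E < U₀: inside the barrier ψ ∝ e^{±κx} with κ = √(2m(U₀ − E))/ℏ = 2.045.
κL = 3.600, sinh(κL) = 18.28.
Matching ψ, ψ′ at both faces gives T = [1 + U₀² sinh²(κL) / (4E(U₀ − E))]⁻¹ = 1/342.0 = 0.00292.

T = 0.00292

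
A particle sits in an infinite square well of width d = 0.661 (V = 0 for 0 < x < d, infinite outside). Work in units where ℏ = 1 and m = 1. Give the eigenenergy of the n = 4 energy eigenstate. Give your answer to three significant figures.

Requiring ψ(0) = ψ(d) = 0 quantises k = nπ/d, hence E_n = ℏ²k²/2m = n²π²ℏ²/(2md²).
E_4 = 4² × π² / (2 × 1 × 0.661²) = 180.7.

E = 181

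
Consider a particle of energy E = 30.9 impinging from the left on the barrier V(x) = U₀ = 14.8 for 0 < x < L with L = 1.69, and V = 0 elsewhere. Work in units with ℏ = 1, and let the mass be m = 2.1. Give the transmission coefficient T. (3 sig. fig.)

E > U₀: inside the barrier k₂ = √(2m(E − U₀))/ℏ = 8.223, k₂L = 13.90.
Matching at both interfaces gives T⁻¹ = 1 + U₀² sin²(k₂L) / [4E(E − U₀)] = 1.104, hence T = 0.906.

T = 0.906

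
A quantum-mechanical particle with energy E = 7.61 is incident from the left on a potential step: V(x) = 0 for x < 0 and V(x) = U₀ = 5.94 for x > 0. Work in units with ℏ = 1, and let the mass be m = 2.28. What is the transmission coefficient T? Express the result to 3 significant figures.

T = 0.869

The wavenumbers are k₁ = √(2mE)/ℏ = 5.891 on the left and k₂ = √(2m(E − U₀))/ℏ = 2.760 on the right.
Matching ψ and ψ′ at x = 0 gives r = (k₁ − k₂)/(k₁ + k₂), so R = r² = 0.1310 and T = 1 − R = 0.8690.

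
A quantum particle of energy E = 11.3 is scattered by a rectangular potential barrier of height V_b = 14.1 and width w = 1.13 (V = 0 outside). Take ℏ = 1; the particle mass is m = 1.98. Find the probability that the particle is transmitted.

T = 0.00137

Since E < V_b the interior solution is evanescent with decay constant κ = √(2m(V_b − E))/ℏ = 3.330.
κw = 3.763, sinh(κw) = 21.52.
The exact tunnelling result is T⁻¹ = 1 + V_b² sinh²(κw) / [4E(V_b − E)] = 728.6, so T = 0.00137.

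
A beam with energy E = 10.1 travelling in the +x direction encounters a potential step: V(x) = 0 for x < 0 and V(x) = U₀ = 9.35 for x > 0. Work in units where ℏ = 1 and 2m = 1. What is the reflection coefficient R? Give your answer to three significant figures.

R = 0.327

The wavenumbers are k₁ = √(2mE)/ℏ = 3.178 on the left and k₂ = √(2m(E − U₀))/ℏ = 0.8660 on the right.
Matching ψ and ψ′ at x = 0 gives r = (k₁ − k₂)/(k₁ + k₂), so R = r² = 0.3268 and T = 1 − R = 0.6732.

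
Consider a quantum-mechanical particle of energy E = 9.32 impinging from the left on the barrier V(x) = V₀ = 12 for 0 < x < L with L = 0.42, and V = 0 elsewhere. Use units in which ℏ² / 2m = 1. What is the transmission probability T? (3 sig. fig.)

E < V₀: inside the barrier ψ ∝ e^{±κx} with κ = √(2m(V₀ − E))/ℏ = 1.637.
κL = 0.6876, sinh(κL) = 0.7430.
Matching ψ, ψ′ at both faces gives T = [1 + V₀² sinh²(κL) / (4E(V₀ − E))]⁻¹ = 1/1.796 = 0.557.

T = 0.557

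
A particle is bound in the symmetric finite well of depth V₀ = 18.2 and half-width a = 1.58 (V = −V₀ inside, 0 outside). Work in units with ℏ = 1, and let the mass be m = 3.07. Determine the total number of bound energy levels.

Define the well-strength parameter z₀ = (a/ℏ)√(2mV₀) = 1.58 × √(2·3.07·18.2) = 16.70.
A new bound state (alternating even/odd) appears each time z₀ passes a multiple of π/2, so N = ⌊2z₀/π⌋ + 1 = ⌊10.63⌋ + 1 = 11.

N = 11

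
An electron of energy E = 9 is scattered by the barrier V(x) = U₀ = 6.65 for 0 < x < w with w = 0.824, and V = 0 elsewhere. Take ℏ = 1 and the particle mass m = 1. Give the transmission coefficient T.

Above the barrier the interior wavenumber is k₂ = √(2m(E − U₀))/ℏ = 2.168, giving phase k₂w = 1.786.
Matching at both interfaces gives T⁻¹ = 1 + U₀² sin²(k₂w) / [4E(E − U₀)] = 1.499, hence T = 0.667.

T = 0.667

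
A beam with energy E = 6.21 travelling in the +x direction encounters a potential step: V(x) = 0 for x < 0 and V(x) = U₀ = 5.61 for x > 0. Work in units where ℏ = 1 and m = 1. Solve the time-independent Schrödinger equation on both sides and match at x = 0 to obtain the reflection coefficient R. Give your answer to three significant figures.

The wavenumbers are k₁ = √(2mE)/ℏ = 3.524 on the left and k₂ = √(2m(E − U₀))/ℏ = 1.095 on the right.
Matching ψ and ψ′ at x = 0 gives r = (k₁ − k₂)/(k₁ + k₂), so R = r² = 0.2764 and T = 1 − R = 0.7236.

R = 0.276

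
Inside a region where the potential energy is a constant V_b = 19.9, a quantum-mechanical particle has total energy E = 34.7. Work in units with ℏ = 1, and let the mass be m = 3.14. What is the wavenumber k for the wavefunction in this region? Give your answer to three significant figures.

With E > V_b the solution is oscillatory, ψ ∝ e^{±ikx} with k = √(2m(E − V_b))/ℏ.
k = √(2 × 3.14 × 14.8) = 9.641.

k = 9.64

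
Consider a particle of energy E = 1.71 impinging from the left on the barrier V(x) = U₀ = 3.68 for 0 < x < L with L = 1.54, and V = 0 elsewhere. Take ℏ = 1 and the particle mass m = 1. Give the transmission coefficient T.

T = 0.00877

E < U₀: inside the barrier ψ ∝ e^{±κx} with κ = √(2m(U₀ − E))/ℏ = 1.985.
κL = 3.057, sinh(κL) = 10.61.
The exact tunnelling result is T⁻¹ = 1 + U₀² sinh²(κL) / [4E(U₀ − E)] = 114.1, so T = 0.00877.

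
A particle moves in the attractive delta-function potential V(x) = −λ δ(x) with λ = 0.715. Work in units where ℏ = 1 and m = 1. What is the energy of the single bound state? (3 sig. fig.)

The bound state is ψ(x) = √κ e^{−κ|x|}. The derivative jump ψ'(0⁺) − ψ'(0⁻) = −(2mλ/ℏ²)ψ(0) fixes κ = mλ/ℏ² = 0.7150.
Then E = −ℏ²κ²/(2m) = −mλ²/(2ℏ²) = -0.2556.

E = -0.256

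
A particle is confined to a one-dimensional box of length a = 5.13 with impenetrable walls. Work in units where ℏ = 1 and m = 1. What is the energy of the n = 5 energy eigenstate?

The infinite-well eigenfunctions ψ_n = √(2/a) sin(nπx/a) vanish at both walls, giving E_n = n²π²ℏ²/(2ma²).
E_5 = 5² × π² / (2 × 1 × 5.13²) = 4.688.

E = 4.69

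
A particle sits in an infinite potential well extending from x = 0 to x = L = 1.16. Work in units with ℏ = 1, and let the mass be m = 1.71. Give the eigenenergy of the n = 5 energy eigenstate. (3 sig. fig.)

E = 53.6

The infinite-well eigenfunctions ψ_n = √(2/L) sin(nπx/L) vanish at both walls, giving E_n = n²π²ℏ²/(2mL²).
E_5 = 5² × π² / (2 × 1.71 × 1.16²) = 53.62.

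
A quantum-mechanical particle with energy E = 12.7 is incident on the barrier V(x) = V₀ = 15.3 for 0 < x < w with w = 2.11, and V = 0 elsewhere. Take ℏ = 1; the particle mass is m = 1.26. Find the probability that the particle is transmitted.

T = 0.0000460

Since E < V₀ the interior solution is evanescent with decay constant κ = √(2m(V₀ − E))/ℏ = 2.560.
κw = 5.401, sinh(κw) = 110.8.
Matching ψ, ψ′ at both faces gives T = [1 + V₀² sinh²(κw) / (4E(V₀ − E))]⁻¹ = 1/21760 = 0.0000460.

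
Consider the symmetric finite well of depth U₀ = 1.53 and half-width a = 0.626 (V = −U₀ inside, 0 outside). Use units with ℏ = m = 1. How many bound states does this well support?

N = 1

Define the well-strength parameter z₀ = (a/ℏ)√(2mU₀) = 0.626 × √(2·1·1.53) = 1.095.
The even/odd transcendental equations gain one root per π/2 in z₀, giving N = 1 + ⌊2z₀/π⌋ = 1 + ⌊0.6971⌋ = 1.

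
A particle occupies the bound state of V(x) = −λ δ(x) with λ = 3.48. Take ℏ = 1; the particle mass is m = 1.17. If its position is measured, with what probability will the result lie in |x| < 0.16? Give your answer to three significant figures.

The normalised bound state is ψ = √κ e^{−κ|x|} with κ = mλ/ℏ² = 4.072.
P(|x| < d) = ∫_{−d}^{d} κ e^{−2κ|x|} dx = 1 − e^{−2κd} = 1 − e^{−1.303} = 0.7283.

P = 0.728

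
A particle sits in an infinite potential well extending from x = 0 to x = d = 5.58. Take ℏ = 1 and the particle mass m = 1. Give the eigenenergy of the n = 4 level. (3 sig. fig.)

E = 2.54

The infinite-well eigenfunctions ψ_n = √(2/d) sin(nπx/d) vanish at both walls, giving E_n = n²π²ℏ²/(2md²).
E_4 = 4² × π² / (2 × 1 × 5.58²) = 2.536.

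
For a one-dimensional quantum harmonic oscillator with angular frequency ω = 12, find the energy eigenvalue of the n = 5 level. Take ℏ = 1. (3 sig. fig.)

The oscillator eigenvalues are E_n = ℏω(n + ½), so E_5 = 12 × 5.5 = 66.00.

E = 66.0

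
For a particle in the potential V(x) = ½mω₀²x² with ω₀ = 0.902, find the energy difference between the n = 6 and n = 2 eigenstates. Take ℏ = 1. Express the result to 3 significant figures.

E_n = ℏω₀(n + ½), so ΔE = (6 − 2) ℏω₀ = 4 × 0.902 = 3.608.

ΔE = 3.61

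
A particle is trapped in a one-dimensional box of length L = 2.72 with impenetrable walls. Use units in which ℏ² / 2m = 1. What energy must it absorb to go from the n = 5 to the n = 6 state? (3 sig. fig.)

ΔE = 14.7

E_n = n²π²ℏ²/(2mL²), so ΔE = (6² − 5²) π²ℏ²/(2mL²).
ΔE = 11 × π² / (2 × 0.5 × 2.72²) = 14.67.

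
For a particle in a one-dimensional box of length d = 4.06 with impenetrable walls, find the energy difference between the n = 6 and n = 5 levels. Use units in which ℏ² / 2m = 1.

E_n = n²π²ℏ²/(2md²), so ΔE = (6² − 5²) π²ℏ²/(2md²).
ΔE = 11 × π² / (2 × 0.5 × 4.06²) = 6.586.

ΔE = 6.59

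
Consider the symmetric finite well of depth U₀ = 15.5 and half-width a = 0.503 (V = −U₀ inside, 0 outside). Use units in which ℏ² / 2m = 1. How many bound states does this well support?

The dimensionless depth is z₀ = a√(2mU₀)/ℏ = 0.503 × √(15.50) = 1.980.
The even/odd transcendental equations gain one root per π/2 in z₀, giving N = 1 + ⌊2z₀/π⌋ = 1 + ⌊1.261⌋ = 2.

N = 2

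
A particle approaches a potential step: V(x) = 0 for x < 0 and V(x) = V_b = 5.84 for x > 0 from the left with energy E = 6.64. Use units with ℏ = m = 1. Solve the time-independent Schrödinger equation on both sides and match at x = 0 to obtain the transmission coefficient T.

On each side the TISE gives plane waves with k = √(2m(E − V))/ℏ: k₁ = √(2·1·6.64) = 3.644, k₂ = √(2·1·0.8) = 1.265.
Matching ψ and ψ′ at x = 0 gives r = (k₁ − k₂)/(k₁ + k₂), so R = r² = 0.2349 and T = 1 − R = 0.7651.

T = 0.765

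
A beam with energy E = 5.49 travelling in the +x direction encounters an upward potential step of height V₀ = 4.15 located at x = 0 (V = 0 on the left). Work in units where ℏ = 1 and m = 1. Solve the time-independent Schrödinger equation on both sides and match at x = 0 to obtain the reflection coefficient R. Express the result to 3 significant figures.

R = 0.115

The wavenumbers are k₁ = √(2mE)/ℏ = 3.314 on the left and k₂ = √(2m(E − V₀))/ℏ = 1.637 on the right.
Matching ψ and ψ′ at x = 0 gives r = (k₁ − k₂)/(k₁ + k₂), so R = r² = 0.1147 and T = 1 − R = 0.8853.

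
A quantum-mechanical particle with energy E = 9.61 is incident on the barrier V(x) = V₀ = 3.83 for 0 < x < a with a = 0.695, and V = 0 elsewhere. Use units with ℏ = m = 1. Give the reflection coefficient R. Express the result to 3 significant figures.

E > V₀: inside the barrier k₂ = √(2m(E − V₀))/ℏ = 3.400, k₂a = 2.363.
Matching at both interfaces gives T⁻¹ = 1 + V₀² sin²(k₂a) / [4E(E − V₀)] = 1.033, hence T = 0.968.
R = 1 − T = 0.0315.

R = 0.0315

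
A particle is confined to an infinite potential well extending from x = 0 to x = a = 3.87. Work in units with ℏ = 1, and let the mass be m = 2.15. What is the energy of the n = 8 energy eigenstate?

The infinite-well eigenfunctions ψ_n = √(2/a) sin(nπx/a) vanish at both walls, giving E_n = n²π²ℏ²/(2ma²).
E_8 = 8² × π² / (2 × 2.15 × 3.87²) = 9.808.

E = 9.81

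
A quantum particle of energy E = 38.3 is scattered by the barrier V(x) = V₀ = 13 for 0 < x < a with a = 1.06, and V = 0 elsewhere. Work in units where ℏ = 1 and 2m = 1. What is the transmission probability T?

E > V₀: inside the barrier k₂ = √(2m(E − V₀))/ℏ = 5.030, k₂a = 5.332.
Matching at both interfaces gives T⁻¹ = 1 + V₀² sin²(k₂a) / [4E(E − V₀)] = 1.029, hence T = 0.972.

T = 0.972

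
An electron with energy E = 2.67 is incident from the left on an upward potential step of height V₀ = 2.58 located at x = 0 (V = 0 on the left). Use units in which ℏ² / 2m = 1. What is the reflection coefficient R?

On each side the TISE gives plane waves with k = √(2m(E − V))/ℏ: k₁ = √(2·½·2.67) = 1.634, k₂ = √(2·½·0.09) = 0.3000.
Continuity of ψ and ψ′ at the step yields the reflection amplitude r = (k₁ − k₂)/(k₁ + k₂) = 0.6898; thus R = |r|² = 0.4758, T = 0.5242.

R = 0.476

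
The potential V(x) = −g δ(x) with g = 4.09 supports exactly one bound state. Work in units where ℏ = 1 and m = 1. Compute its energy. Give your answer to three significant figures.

E = -8.36

The bound state is ψ(x) = √κ e^{−κ|x|}. The derivative jump ψ'(0⁺) − ψ'(0⁻) = −(2mg/ℏ²)ψ(0) fixes κ = mg/ℏ² = 4.090.
Then E = −ℏ²κ²/(2m) = −mg²/(2ℏ²) = -8.364.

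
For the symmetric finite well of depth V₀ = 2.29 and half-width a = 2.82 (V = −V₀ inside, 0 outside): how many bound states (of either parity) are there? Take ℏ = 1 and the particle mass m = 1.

The dimensionless depth is z₀ = a√(2mV₀)/ℏ = 2.82 × √(4.580) = 6.035.
A new bound state (alternating even/odd) appears each time z₀ passes a multiple of π/2, so N = ⌊2z₀/π⌋ + 1 = ⌊3.842⌋ + 1 = 4.

N = 4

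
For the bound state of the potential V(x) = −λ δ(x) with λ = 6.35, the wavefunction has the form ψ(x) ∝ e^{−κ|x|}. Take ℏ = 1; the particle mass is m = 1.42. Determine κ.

Integrating the TISE across x = 0 gives the cusp condition ψ'(0⁺) − ψ'(0⁻) = −(2mλ/ℏ²)ψ(0).
With ψ ∝ e^{−κ|x|} this yields −2κ = −2mλ/ℏ², so κ = mλ/ℏ² = 9.017.

κ = 9.02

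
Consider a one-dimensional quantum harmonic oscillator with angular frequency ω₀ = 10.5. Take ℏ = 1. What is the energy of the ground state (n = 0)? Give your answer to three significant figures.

The oscillator eigenvalues are E_n = ℏω₀(n + ½), so E_0 = 10.5 × 0.5 = 5.250.

E = 5.25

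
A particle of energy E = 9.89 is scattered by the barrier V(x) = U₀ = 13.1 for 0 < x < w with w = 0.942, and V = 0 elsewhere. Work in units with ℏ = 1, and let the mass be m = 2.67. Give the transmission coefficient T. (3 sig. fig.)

T = 0.00121

Since E < U₀ the interior solution is evanescent with decay constant κ = √(2m(U₀ − E))/ℏ = 4.140.
κw = 3.900, sinh(κw) = 24.69.
The exact tunnelling result is T⁻¹ = 1 + U₀² sinh²(κw) / [4E(U₀ − E)] = 825.0, so T = 0.00121.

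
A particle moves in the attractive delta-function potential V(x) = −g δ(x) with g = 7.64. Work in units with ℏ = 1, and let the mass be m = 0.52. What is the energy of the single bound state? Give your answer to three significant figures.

For x ≠ 0 the bound state is ψ ∝ e^{−κ|x|}; integrating the TISE across the delta gives the cusp condition 2κ = 2mg/ℏ², so κ = 3.973.
Then E = −ℏ²κ²/(2m) = −mg²/(2ℏ²) = -15.18.

E = -15.2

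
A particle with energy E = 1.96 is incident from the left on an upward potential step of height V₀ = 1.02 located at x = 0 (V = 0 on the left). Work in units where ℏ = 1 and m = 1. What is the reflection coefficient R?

The wavenumbers are k₁ = √(2mE)/ℏ = 1.980 on the left and k₂ = √(2m(E − V₀))/ℏ = 1.371 on the right.
Matching ψ and ψ′ at x = 0 gives r = (k₁ − k₂)/(k₁ + k₂), so R = r² = 0.03300 and T = 1 − R = 0.9670.

R = 0.0330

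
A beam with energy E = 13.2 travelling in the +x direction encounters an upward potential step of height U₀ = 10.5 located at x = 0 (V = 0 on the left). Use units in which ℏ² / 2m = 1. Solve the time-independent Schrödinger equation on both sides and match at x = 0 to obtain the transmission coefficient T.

On each side the TISE gives plane waves with k = √(2m(E − V))/ℏ: k₁ = √(2·½·13.2) = 3.633, k₂ = √(2·½·2.7) = 1.643.
Matching ψ and ψ′ at x = 0 gives r = (k₁ − k₂)/(k₁ + k₂), so R = r² = 0.1422 and T = 1 − R = 0.8578.

T = 0.858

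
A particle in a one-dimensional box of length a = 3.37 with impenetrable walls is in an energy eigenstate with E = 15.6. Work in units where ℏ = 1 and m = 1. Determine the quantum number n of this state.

n = 6

From E_n = n²π²ℏ²/(2ma²) invert to n = √(2ma²E)/(πℏ).
n = (3.37/π) × √(2 × 1 × 15.6) = 5.992 → n = 6.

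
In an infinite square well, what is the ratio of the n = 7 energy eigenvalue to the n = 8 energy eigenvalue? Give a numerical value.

E_n = n²π²ℏ²/(2mL²) so the ratio is n₂²/n₁² = 49/64 = 0.765625.

0.765625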